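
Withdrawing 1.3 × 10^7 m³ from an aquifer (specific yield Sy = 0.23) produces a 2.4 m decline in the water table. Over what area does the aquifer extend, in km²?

A = ΔV / (Sy × Δh) = 1.3 × 10^7 / (0.23 × 2.4) = 2.355 × 10^7 m²
A = 2.355 × 10^7 m² = 23.55 km²

A ≈ 23.6 km²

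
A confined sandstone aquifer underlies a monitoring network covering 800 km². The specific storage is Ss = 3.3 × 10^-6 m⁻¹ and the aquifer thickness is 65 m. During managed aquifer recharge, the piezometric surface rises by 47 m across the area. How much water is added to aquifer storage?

ΔV ≈ 8.07 × 10^6 m³

S = Ss × b = 3.3 × 10^-6 m⁻¹ × 65 m = 2.145 × 10^-4
A = 800 km² = 8 × 10^8 m²
ΔV = S × A × Δh = 2.145 × 10^-4 × 8 × 10^8 m² × 47 m = 8.065 × 10^6 m³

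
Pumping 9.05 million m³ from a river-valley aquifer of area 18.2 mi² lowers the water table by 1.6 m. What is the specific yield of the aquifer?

A = 18.2 mi² = 4.714 × 10^7 m²
ΔV = 9.05 million m³ = 9.05 × 10^6 m³
Sy = ΔV / (A × Δh) = 9.05 × 10^6 m³ / (4.714 × 10^7 m² × 1.6 m) = 0.12

Sy ≈ 0.12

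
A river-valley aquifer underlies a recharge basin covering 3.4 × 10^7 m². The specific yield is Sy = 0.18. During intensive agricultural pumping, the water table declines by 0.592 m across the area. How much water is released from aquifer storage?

ΔV = Sy × A × Δh = 0.18 × 3.4 × 10^7 m² × 0.592 m = 3.623 × 10^6 m³

ΔV ≈ 3.62 × 10^6 m³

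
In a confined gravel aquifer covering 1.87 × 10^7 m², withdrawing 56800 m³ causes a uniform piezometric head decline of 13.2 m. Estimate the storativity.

S = ΔV / (A × Δh) = 56800 m³ / (1.87 × 10^7 m² × 13.2 m) = 2.301 × 10^-4

S ≈ 2.3 × 10^-4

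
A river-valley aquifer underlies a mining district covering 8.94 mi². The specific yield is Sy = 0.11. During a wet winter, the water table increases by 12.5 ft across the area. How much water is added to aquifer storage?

A = 8.94 mi² = 2.315 × 10^7 m²
Δh = 12.5 ft = 3.81 m
ΔV = Sy × A × Δh = 0.11 × 2.315 × 10^7 m² × 3.81 m = 9.704 × 10^6 m³

ΔV ≈ 9.7 × 10^6 m³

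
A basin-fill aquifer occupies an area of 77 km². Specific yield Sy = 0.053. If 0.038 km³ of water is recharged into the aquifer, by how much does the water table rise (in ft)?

A = 77 km² = 7.7 × 10^7 m²
ΔV = 0.038 km³ = 3.8 × 10^7 m³
Δh = ΔV / (Sy × A) = 3.8 × 10^7 m³ / (0.053 × 7.7 × 10^7 m²) = 9.311 m
Δh = 9.311 m = 30.55 ft

Δh ≈ 30.5 ft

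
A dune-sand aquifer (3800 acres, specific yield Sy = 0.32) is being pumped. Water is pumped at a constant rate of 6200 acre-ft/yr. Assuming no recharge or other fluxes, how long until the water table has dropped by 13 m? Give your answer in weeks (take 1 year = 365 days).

t ≈ 436 weeks

A = 3800 acres = 1.538 × 10^7 m²
ΔV = Sy × A × Δh = 0.32 × 1.538 × 10^7 × 13 = 6.397 × 10^7 m³
Q = 6200 acre-ft/yr = 20950 m³/d
t = ΔV / Q = 6.397 × 10^7 m³ / 20950 m³/d = 3053 d
t = 3053 d ≈ 436.2 weeks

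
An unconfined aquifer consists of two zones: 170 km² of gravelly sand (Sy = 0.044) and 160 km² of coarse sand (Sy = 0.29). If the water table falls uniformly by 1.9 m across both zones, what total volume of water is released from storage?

A₁ = 170 km² = 1.7 × 10^8 m²; A₂ = 160 km² = 1.6 × 10^8 m²
ΔV₁ = 0.044 × 1.7 × 10^8 × 1.9 = 1.421 × 10^7 m³
ΔV₂ = 0.29 × 1.6 × 10^8 × 1.9 = 8.816 × 10^7 m³
ΔV = ΔV₁ + ΔV₂ = 1.024 × 10^8 m³

ΔV ≈ 1.02 × 10^8 m³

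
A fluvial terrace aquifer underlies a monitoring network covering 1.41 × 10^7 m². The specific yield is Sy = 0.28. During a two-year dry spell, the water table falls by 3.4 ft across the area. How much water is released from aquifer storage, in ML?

Δh = 3.4 ft = 1.036 m
ΔV = Sy × A × Δh = 0.28 × 1.41 × 10^7 m² × 1.036 m = 4.091 × 10^6 m³
ΔV = 4.091 × 10^6 m³ = 4091 ML

ΔV ≈ 4090 ML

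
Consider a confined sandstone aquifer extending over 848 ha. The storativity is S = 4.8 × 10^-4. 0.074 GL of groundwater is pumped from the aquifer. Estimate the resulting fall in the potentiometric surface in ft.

A = 848 ha = 8.48 × 10^6 m²
ΔV = 0.074 GL = 74000 m³
Δh = ΔV / (S × A) = 74000 m³ / (4.8 × 10^-4 × 8.48 × 10^6 m²) = 18.18 m
Δh = 18.18 m = 59.65 ft

Δh ≈ 59.6 ft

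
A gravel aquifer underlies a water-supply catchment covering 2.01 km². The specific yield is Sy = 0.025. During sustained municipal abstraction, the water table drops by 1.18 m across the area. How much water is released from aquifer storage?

A = 2.01 km² = 2.01 × 10^6 m²
ΔV = Sy × A × Δh = 0.025 × 2.01 × 10^6 m² × 1.18 m = 59300 m³

ΔV ≈ 59300 m³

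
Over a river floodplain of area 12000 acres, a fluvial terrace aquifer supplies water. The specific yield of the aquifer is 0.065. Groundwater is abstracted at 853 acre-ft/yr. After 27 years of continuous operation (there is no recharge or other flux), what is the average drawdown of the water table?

Δh ≈ 9 m

A = 12000 acres = 4.856 × 10^7 m²
Q = 853 acre-ft/yr = 2883 m³/d
t = 27 years = 9855 d
ΔV = Q × t = 2883 m³/d × 9855 d = 2.841 × 10^7 m³
Δh = ΔV / (Sy × A) = 2.841 × 10^7 / (0.065 × 4.856 × 10^7) = 9 m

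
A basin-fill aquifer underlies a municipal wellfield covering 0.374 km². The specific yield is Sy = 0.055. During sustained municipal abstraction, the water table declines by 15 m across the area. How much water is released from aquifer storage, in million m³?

ΔV ≈ 0.309 million m³

A = 0.374 km² = 3.74 × 10^5 m²
ΔV = Sy × A × Δh = 0.055 × 3.74 × 10^5 m² × 15 m = 3.086 × 10^5 m³
ΔV = 3.086 × 10^5 m³ = 0.3085 million m³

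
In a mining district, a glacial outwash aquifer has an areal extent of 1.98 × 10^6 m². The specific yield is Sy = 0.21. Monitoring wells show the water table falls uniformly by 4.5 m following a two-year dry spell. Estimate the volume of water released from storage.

ΔV = Sy × A × Δh = 0.21 × 1.98 × 10^6 m² × 4.5 m = 1.871 × 10^6 m³

ΔV ≈ 1.87 × 10^6 m³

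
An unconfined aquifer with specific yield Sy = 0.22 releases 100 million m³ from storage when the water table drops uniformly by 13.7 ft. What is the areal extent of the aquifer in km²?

Δh = 13.7 ft = 4.176 m
ΔV = 100 million m³ = 1 × 10^8 m³
A = ΔV / (Sy × Δh) = 1 × 10^8 / (0.22 × 4.176) = 1.089 × 10^8 m²
A = 1.089 × 10^8 m² = 108.9 km²

A ≈ 109 km²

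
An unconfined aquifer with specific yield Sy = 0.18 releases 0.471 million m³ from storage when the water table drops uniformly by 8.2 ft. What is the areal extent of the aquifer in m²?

A ≈ 1.05 × 10^6 m²

Δh = 8.2 ft = 2.499 m
ΔV = 0.471 million m³ = 4.71 × 10^5 m³
A = ΔV / (Sy × Δh) = 4.71 × 10^5 / (0.18 × 2.499) = 1.047 × 10^6 m²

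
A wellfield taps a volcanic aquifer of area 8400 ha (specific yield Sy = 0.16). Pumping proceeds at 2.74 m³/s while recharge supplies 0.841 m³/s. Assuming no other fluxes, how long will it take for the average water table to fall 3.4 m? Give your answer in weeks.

A = 8400 ha = 8.4 × 10^7 m²
ΔV = Sy × A × Δh = 0.16 × 8.4 × 10^7 × 3.4 = 4.57 × 10^7 m³
Net withdrawal = 2.74 − 0.841 = 1.899 m³/s = 1.641 × 10^5 m³/d
t = ΔV / Q = 4.57 × 10^7 m³ / 1.641 × 10^5 m³/d = 278.5 d
t = 278.5 d ≈ 39.79 weeks

t ≈ 39.8 weeks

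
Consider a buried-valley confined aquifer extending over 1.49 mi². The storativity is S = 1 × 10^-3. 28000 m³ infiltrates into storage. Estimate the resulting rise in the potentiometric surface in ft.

A = 1.49 mi² = 3.859 × 10^6 m²
Δh = ΔV / (S × A) = 28000 m³ / (0.001 × 3.859 × 10^6 m²) = 7.256 m
Δh = 7.256 m = 23.8 ft

Δh ≈ 23.8 ft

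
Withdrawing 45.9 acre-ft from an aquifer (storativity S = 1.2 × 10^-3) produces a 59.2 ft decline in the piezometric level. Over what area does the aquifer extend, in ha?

A ≈ 261 ha

Δh = 59.2 ft = 18.04 m
ΔV = 45.9 acre-ft = 56620 m³
A = ΔV / (S × Δh) = 56620 / (0.0012 × 18.04) = 2.615 × 10^6 m²
A = 2.615 × 10^6 m² = 261.5 ha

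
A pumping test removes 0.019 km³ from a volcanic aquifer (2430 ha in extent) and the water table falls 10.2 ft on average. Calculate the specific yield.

A = 2430 ha = 2.43 × 10^7 m²
Δh = 10.2 ft = 3.109 m
ΔV = 0.019 km³ = 1.9 × 10^7 m³
Sy = ΔV / (A × Δh) = 1.9 × 10^7 m³ / (2.43 × 10^7 m² × 3.109 m) = 0.2515

Sy ≈ 0.25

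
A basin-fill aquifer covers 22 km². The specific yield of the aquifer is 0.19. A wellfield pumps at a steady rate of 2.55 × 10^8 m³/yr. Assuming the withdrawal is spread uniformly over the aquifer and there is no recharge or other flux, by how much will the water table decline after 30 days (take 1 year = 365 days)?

Δh ≈ 5.01 m

A = 22 km² = 2.2 × 10^7 m²
Q = 2.55 × 10^8 m³/yr = 6.986 × 10^5 m³/d
ΔV = Q × t = 6.986 × 10^5 m³/d × 30 d = 2.096 × 10^7 m³
Δh = ΔV / (Sy × A) = 2.096 × 10^7 / (0.19 × 2.2 × 10^7) = 5.014 m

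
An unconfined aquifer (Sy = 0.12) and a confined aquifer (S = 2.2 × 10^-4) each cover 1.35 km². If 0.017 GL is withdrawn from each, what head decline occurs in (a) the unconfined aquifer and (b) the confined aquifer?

A = 1.35 km² = 1.35 × 10^6 m²
ΔV = 0.017 GL = 17000 m³
Unconfined: Δh_u = ΔV/(Sy·A) = 17000/(0.12 × 1.35 × 10^6) = 0.1049 m
Confined: Δh_c = ΔV/(S·A) = 17000/(2.2 × 10^-4 × 1.35 × 10^6) = 57.24 m

Δh_u ≈ 0.105 m; Δh_c ≈ 57.2 m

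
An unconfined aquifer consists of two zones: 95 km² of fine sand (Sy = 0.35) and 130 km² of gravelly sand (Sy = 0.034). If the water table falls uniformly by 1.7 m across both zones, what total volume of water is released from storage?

A₁ = 95 km² = 9.5 × 10^7 m²; A₂ = 130 km² = 1.3 × 10^8 m²
ΔV₁ = 0.35 × 9.5 × 10^7 × 1.7 = 5.652 × 10^7 m³
ΔV₂ = 0.034 × 1.3 × 10^8 × 1.7 = 7.514 × 10^6 m³
ΔV = ΔV₁ + ΔV₂ = 6.404 × 10^7 m³

ΔV ≈ 6.4 × 10^7 m³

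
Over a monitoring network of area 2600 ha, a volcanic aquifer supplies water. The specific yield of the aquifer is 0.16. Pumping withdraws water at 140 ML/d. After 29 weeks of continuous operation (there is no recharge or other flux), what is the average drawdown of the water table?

A = 2600 ha = 2.6 × 10^7 m²
Q = 140 ML/d = 1.4 × 10^5 m³/d
t = 29 weeks = 203 d
ΔV = Q × t = 1.4 × 10^5 m³/d × 203 d = 2.842 × 10^7 m³
Δh = ΔV / (Sy × A) = 2.842 × 10^7 / (0.16 × 2.6 × 10^7) = 6.832 m

Δh ≈ 6.83 m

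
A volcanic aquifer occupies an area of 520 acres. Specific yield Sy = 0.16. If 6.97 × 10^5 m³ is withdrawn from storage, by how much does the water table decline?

A = 520 acres = 2.104 × 10^6 m²
Δh = ΔV / (Sy × A) = 6.97 × 10^5 m³ / (0.16 × 2.104 × 10^6 m²) = 2.07 m

Δh ≈ 2.07 m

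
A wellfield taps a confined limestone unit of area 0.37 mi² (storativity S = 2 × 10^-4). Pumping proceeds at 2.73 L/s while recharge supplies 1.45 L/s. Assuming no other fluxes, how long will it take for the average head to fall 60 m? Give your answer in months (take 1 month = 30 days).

A = 0.37 mi² = 9.583 × 10^5 m²
ΔV = S × A × Δh = 2 × 10^-4 × 9.583 × 10^5 × 60 = 11500 m³
Net withdrawal = 2.73 − 1.45 = 1.28 L/s = 110.6 m³/d
t = ΔV / Q = 11500 m³ / 110.6 m³/d = 104 d
t = 104 d ≈ 3.466 months

t ≈ 3.47 months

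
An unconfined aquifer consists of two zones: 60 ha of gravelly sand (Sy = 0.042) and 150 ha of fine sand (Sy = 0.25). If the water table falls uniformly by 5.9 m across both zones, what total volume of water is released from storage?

ΔV ≈ 2.36 × 10^6 m³

A₁ = 60 ha = 6 × 10^5 m²; A₂ = 150 ha = 1.5 × 10^6 m²
ΔV₁ = 0.042 × 6 × 10^5 × 5.9 = 1.487 × 10^5 m³
ΔV₂ = 0.25 × 1.5 × 10^6 × 5.9 = 2.212 × 10^6 m³
ΔV = ΔV₁ + ΔV₂ = 2.361 × 10^6 m³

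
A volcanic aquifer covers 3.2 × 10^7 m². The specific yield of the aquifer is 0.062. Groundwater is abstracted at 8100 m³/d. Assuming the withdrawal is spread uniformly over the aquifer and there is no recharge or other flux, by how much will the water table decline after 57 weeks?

Δh ≈ 1.63 m

t = 57 weeks = 399 d
ΔV = Q × t = 8100 m³/d × 399 d = 3.232 × 10^6 m³
Δh = ΔV / (Sy × A) = 3.232 × 10^6 / (0.062 × 3.2 × 10^7) = 1.629 m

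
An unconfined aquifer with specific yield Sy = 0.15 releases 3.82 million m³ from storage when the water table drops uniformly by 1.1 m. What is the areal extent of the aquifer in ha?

ΔV = 3.82 million m³ = 3.82 × 10^6 m³
A = ΔV / (Sy × Δh) = 3.82 × 10^6 / (0.15 × 1.1) = 2.315 × 10^7 m²
A = 2.315 × 10^7 m² = 2315 ha

A ≈ 2320 ha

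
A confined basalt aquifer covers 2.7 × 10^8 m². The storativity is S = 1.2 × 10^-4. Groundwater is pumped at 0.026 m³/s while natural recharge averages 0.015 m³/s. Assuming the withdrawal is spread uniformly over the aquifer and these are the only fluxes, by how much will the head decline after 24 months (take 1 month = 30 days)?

Net abstraction = 0.026 − 0.015 = 0.011 m³/s
Q_net = 0.011 m³/s = 950.4 m³/d
t = 24 months = 720 d
ΔV = Q × t = 950.4 m³/d × 720 d = 6.843 × 10^5 m³
Δh = ΔV / (S × A) = 6.843 × 10^5 / (1.2 × 10^-4 × 2.7 × 10^8) = 21.12 m

Δh ≈ 21.1 m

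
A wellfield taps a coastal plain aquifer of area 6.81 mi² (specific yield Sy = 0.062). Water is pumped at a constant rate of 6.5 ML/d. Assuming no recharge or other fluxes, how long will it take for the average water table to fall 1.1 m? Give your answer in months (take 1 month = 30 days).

A = 6.81 mi² = 1.764 × 10^7 m²
ΔV = Sy × A × Δh = 0.062 × 1.764 × 10^7 × 1.1 = 1.203 × 10^6 m³
Q = 6.5 ML/d = 6500 m³/d
t = ΔV / Q = 1.203 × 10^6 m³ / 6500 m³/d = 185.1 d
t = 185.1 d ≈ 6.169 months

t ≈ 6.17 months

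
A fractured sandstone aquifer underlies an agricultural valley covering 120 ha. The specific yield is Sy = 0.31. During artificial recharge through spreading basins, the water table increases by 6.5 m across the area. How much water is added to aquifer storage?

ΔV ≈ 2.42 × 10^6 m³

A = 120 ha = 1.2 × 10^6 m²
ΔV = Sy × A × Δh = 0.31 × 1.2 × 10^6 m² × 6.5 m = 2.418 × 10^6 m³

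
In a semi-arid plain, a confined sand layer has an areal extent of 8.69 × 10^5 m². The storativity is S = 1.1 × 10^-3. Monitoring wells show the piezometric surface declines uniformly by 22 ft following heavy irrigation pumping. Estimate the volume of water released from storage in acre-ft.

ΔV ≈ 5.2 acre-ft

Δh = 22 ft = 6.706 m
ΔV = S × A × Δh = 0.0011 × 8.69 × 10^5 m² × 6.706 m = 6410 m³
ΔV = 6410 m³ = 5.197 acre-ft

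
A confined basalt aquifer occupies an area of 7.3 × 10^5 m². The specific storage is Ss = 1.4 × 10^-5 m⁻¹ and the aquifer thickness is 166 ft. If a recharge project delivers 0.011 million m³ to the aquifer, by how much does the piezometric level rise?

b = 166 ft = 50.6 m
S = Ss × b = 1.4 × 10^-5 m⁻¹ × 50.6 m = 7.084 × 10^-4
ΔV = 0.011 million m³ = 11000 m³
Δh = ΔV / (S × A) = 11000 m³ / (7.084 × 10^-4 × 7.3 × 10^5 m²) = 21.27 m

Δh ≈ 21.3 m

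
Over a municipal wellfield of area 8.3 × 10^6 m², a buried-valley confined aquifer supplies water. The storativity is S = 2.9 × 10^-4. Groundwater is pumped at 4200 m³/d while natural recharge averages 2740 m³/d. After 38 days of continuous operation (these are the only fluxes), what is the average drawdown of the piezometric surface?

Δh ≈ 23 m

Net abstraction = 4200 − 2740 = 1460 m³/d
ΔV = Q × t = 1460 m³/d × 38 d = 55480 m³
Δh = ΔV / (S × A) = 55480 / (2.9 × 10^-4 × 8.3 × 10^6) = 23.05 m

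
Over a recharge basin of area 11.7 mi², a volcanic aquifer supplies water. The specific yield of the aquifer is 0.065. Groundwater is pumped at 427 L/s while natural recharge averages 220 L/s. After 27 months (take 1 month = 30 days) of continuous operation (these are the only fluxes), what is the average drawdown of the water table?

A = 11.7 mi² = 3.03 × 10^7 m²
Net abstraction = 427 − 220 = 207 L/s
Q_net = 207 L/s = 17880 m³/d
t = 27 months = 810 d
ΔV = Q × t = 17880 m³/d × 810 d = 1.449 × 10^7 m³
Δh = ΔV / (Sy × A) = 1.449 × 10^7 / (0.065 × 3.03 × 10^7) = 7.355 m

Δh ≈ 7.35 m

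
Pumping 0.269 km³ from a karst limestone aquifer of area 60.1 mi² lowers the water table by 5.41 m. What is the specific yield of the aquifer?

Sy ≈ 0.32

A = 60.1 mi² = 1.557 × 10^8 m²
ΔV = 0.269 km³ = 2.69 × 10^8 m³
Sy = ΔV / (A × Δh) = 2.69 × 10^8 m³ / (1.557 × 10^8 m² × 5.41 m) = 0.3194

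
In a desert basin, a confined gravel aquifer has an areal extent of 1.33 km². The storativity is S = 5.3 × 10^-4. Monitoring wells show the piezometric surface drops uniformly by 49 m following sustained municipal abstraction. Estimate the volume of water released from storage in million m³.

ΔV ≈ 0.0345 million m³

A = 1.33 km² = 1.33 × 10^6 m²
ΔV = S × A × Δh = 5.3 × 10^-4 × 1.33 × 10^6 m² × 49 m = 34540 m³
ΔV = 34540 m³ = 0.03454 million m³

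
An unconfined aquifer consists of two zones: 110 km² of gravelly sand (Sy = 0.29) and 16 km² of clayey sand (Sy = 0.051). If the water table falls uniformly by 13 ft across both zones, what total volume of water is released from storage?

ΔV ≈ 1.3 × 10^8 m³

A₁ = 110 km² = 1.1 × 10^8 m²; A₂ = 16 km² = 1.6 × 10^7 m²
Δh = 13 ft = 3.962 m
ΔV₁ = 0.29 × 1.1 × 10^8 × 3.962 = 1.264 × 10^8 m³
ΔV₂ = 0.051 × 1.6 × 10^7 × 3.962 = 3.233 × 10^6 m³
ΔV = ΔV₁ + ΔV₂ = 1.296 × 10^8 m³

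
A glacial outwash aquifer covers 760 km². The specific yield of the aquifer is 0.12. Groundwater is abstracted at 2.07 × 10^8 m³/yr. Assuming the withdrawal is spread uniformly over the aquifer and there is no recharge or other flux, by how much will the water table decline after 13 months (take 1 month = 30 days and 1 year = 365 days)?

A = 760 km² = 7.6 × 10^8 m²
Q = 2.07 × 10^8 m³/yr = 5.671 × 10^5 m³/d
t = 13 months = 390 d
ΔV = Q × t = 5.671 × 10^5 m³/d × 390 d = 2.212 × 10^8 m³
Δh = ΔV / (Sy × A) = 2.212 × 10^8 / (0.12 × 7.6 × 10^8) = 2.425 m

Δh ≈ 2.43 m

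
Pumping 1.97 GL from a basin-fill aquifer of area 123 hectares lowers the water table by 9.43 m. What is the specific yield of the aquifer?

Sy ≈ 0.17

A = 123 hectares = 1.23 × 10^6 m²
ΔV = 1.97 GL = 1.97 × 10^6 m³
Sy = ΔV / (A × Δh) = 1.97 × 10^6 m³ / (1.23 × 10^6 m² × 9.43 m) = 0.1698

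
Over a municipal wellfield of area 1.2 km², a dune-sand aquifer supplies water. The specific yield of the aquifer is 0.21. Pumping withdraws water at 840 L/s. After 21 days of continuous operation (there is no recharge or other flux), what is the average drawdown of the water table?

Δh ≈ 6.05 m

A = 1.2 km² = 1.2 × 10^6 m²
Q = 840 L/s = 72580 m³/d
ΔV = Q × t = 72580 m³/d × 21 d = 1.524 × 10^6 m³
Δh = ΔV / (Sy × A) = 1.524 × 10^6 / (0.21 × 1.2 × 10^6) = 6.048 m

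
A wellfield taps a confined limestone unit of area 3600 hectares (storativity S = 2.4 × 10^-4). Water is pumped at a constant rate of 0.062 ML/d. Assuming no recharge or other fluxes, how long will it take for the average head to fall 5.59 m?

A = 3600 hectares = 3.6 × 10^7 m²
ΔV = S × A × Δh = 2.4 × 10^-4 × 3.6 × 10^7 × 5.59 = 48300 m³
Q = 0.062 ML/d = 62 m³/d
t = ΔV / Q = 48300 m³ / 62 m³/d = 779 d

t ≈ 779 days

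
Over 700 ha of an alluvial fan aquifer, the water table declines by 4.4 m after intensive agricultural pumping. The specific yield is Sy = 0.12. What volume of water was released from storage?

A = 700 ha = 7 × 10^6 m²
ΔV = Sy × A × Δh = 0.12 × 7 × 10^6 m² × 4.4 m = 3.696 × 10^6 m³

ΔV ≈ 3.7 × 10^6 m³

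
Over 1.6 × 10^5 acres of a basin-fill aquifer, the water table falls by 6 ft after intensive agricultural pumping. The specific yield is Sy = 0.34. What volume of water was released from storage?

ΔV ≈ 4.03 × 10^8 m³

A = 1.6 × 10^5 acres = 6.475 × 10^8 m²
Δh = 6 ft = 1.829 m
ΔV = Sy × A × Δh = 0.34 × 6.475 × 10^8 m² × 1.829 m = 4.026 × 10^8 m³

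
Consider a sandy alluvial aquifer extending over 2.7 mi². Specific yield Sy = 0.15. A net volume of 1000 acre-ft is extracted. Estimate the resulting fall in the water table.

Δh ≈ 1.18 m

A = 2.7 mi² = 6.993 × 10^6 m²
ΔV = 1000 acre-ft = 1.233 × 10^6 m³
Δh = ΔV / (Sy × A) = 1.233 × 10^6 m³ / (0.15 × 6.993 × 10^6 m²) = 1.176 m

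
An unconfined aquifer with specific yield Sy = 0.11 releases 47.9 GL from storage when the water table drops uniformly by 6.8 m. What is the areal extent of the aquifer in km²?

ΔV = 47.9 GL = 4.79 × 10^7 m³
A = ΔV / (Sy × Δh) = 4.79 × 10^7 / (0.11 × 6.8) = 6.404 × 10^7 m²
A = 6.404 × 10^7 m² = 64.04 km²

A ≈ 64 km²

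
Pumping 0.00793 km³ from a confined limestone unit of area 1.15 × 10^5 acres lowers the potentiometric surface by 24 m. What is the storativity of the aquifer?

S ≈ 7.1 × 10^-4

A = 1.15 × 10^5 acres = 4.654 × 10^8 m²
ΔV = 0.00793 km³ = 7.93 × 10^6 m³
S = ΔV / (A × Δh) = 7.93 × 10^6 m³ / (4.654 × 10^8 m² × 24 m) = 7.1 × 10^-4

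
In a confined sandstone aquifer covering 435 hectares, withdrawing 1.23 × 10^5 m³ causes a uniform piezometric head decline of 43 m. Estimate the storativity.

A = 435 hectares = 4.35 × 10^6 m²
S = ΔV / (A × Δh) = 1.23 × 10^5 m³ / (4.35 × 10^6 m² × 43 m) = 6.576 × 10^-4

S ≈ 6.6 × 10^-4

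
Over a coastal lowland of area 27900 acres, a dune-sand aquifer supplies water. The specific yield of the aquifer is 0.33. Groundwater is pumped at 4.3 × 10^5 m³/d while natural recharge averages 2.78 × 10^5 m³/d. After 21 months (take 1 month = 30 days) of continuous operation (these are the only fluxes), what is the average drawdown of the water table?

Δh ≈ 2.57 m

A = 27900 acres = 1.129 × 10^8 m²
Net abstraction = 4.3 × 10^5 − 2.78 × 10^5 = 1.52 × 10^5 m³/d
t = 21 months = 630 d
ΔV = Q × t = 1.52 × 10^5 m³/d × 630 d = 9.576 × 10^7 m³
Δh = ΔV / (Sy × A) = 9.576 × 10^7 / (0.33 × 1.129 × 10^8) = 2.57 m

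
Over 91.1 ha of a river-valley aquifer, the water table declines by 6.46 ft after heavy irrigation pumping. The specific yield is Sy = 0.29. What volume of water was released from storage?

A = 91.1 ha = 9.11 × 10^5 m²
Δh = 6.46 ft = 1.969 m
ΔV = Sy × A × Δh = 0.29 × 9.11 × 10^5 m² × 1.969 m = 5.202 × 10^5 m³

ΔV ≈ 5.2 × 10^5 m³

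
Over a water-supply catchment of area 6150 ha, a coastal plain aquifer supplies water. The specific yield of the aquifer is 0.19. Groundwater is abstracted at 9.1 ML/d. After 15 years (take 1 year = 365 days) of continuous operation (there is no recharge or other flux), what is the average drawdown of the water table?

A = 6150 ha = 6.15 × 10^7 m²
Q = 9.1 ML/d = 9100 m³/d
t = 15 years = 5475 d
ΔV = Q × t = 9100 m³/d × 5475 d = 4.982 × 10^7 m³
Δh = ΔV / (Sy × A) = 4.982 × 10^7 / (0.19 × 6.15 × 10^7) = 4.264 m

Δh ≈ 4.26 m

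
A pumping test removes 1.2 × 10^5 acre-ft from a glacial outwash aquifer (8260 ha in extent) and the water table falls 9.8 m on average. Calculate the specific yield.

Sy ≈ 0.18

A = 8260 ha = 8.26 × 10^7 m²
ΔV = 1.2 × 10^5 acre-ft = 1.48 × 10^8 m³
Sy = ΔV / (A × Δh) = 1.48 × 10^8 m³ / (8.26 × 10^7 m² × 9.8 m) = 0.1829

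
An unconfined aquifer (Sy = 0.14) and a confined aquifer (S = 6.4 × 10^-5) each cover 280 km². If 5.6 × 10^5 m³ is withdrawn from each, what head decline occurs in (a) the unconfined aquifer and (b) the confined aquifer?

Δh_u ≈ 0.0143 m; Δh_c ≈ 31.2 m

A = 280 km² = 2.8 × 10^8 m²
Unconfined: Δh_u = ΔV/(Sy·A) = 5.6 × 10^5/(0.14 × 2.8 × 10^8) = 0.01429 m
Confined: Δh_c = ΔV/(S·A) = 5.6 × 10^5/(6.4 × 10^-5 × 2.8 × 10^8) = 31.25 m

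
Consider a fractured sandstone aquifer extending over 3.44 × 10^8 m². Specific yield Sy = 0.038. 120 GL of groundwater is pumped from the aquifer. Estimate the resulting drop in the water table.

Δh ≈ 9.18 m

ΔV = 120 GL = 1.2 × 10^8 m³
Δh = ΔV / (Sy × A) = 1.2 × 10^8 m³ / (0.038 × 3.44 × 10^8 m²) = 9.18 m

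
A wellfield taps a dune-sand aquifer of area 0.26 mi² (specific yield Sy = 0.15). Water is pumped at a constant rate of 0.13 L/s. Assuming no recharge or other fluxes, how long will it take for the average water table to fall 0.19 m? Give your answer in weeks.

A = 0.26 mi² = 6.734 × 10^5 m²
ΔV = Sy × A × Δh = 0.15 × 6.734 × 10^5 × 0.19 = 19190 m³
Q = 0.13 L/s = 11.23 m³/d
t = ΔV / Q = 19190 m³ / 11.23 m³/d = 1709 d
t = 1709 d ≈ 244.1 weeks

t ≈ 244 weeks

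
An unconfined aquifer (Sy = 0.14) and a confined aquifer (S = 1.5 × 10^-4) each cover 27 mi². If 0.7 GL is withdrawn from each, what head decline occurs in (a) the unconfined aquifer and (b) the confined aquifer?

A = 27 mi² = 6.993 × 10^7 m²
ΔV = 0.7 GL = 7 × 10^5 m³
Unconfined: Δh_u = ΔV/(Sy·A) = 7 × 10^5/(0.14 × 6.993 × 10^7) = 0.0715 m
Confined: Δh_c = ΔV/(S·A) = 7 × 10^5/(1.5 × 10^-4 × 6.993 × 10^7) = 66.73 m

Δh_u ≈ 0.0715 m; Δh_c ≈ 66.7 m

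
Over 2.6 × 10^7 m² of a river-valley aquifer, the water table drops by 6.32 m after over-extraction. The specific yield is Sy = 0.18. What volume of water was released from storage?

ΔV = Sy × A × Δh = 0.18 × 2.6 × 10^7 m² × 6.32 m = 2.958 × 10^7 m³

ΔV ≈ 2.96 × 10^7 m³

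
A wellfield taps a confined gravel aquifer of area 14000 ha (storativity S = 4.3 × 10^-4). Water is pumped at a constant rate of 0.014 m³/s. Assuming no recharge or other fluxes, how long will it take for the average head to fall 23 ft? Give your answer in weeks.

A = 14000 ha = 1.4 × 10^8 m²
Δh = 23 ft = 7.01 m
ΔV = S × A × Δh = 4.3 × 10^-4 × 1.4 × 10^8 × 7.01 = 4.22 × 10^5 m³
Q = 0.014 m³/s = 1210 m³/d
t = ΔV / Q = 4.22 × 10^5 m³ / 1210 m³/d = 348.9 d
t = 348.9 d ≈ 49.84 weeks

t ≈ 49.8 weeks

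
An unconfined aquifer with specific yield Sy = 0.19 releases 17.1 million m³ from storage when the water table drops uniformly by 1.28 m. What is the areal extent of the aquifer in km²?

A ≈ 70.3 km²

ΔV = 17.1 million m³ = 1.71 × 10^7 m³
A = ΔV / (Sy × Δh) = 1.71 × 10^7 / (0.19 × 1.28) = 7.031 × 10^7 m²
A = 7.031 × 10^7 m² = 70.31 km²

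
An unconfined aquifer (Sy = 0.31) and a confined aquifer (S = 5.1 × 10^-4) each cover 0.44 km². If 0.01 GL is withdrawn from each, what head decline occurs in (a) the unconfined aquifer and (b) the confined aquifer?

A = 0.44 km² = 4.4 × 10^5 m²
ΔV = 0.01 GL = 10000 m³
Unconfined: Δh_u = ΔV/(Sy·A) = 10000/(0.31 × 4.4 × 10^5) = 0.07331 m
Confined: Δh_c = ΔV/(S·A) = 10000/(5.1 × 10^-4 × 4.4 × 10^5) = 44.56 m

Δh_u ≈ 0.0733 m; Δh_c ≈ 44.6 m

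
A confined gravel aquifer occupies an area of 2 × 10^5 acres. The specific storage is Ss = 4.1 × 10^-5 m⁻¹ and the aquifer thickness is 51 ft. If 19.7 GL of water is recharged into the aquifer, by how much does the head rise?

Δh ≈ 38.2 m

b = 51 ft = 15.54 m
S = Ss × b = 4.1 × 10^-5 m⁻¹ × 15.54 m = 6.373 × 10^-4
A = 2 × 10^5 acres = 8.094 × 10^8 m²
ΔV = 19.7 GL = 1.97 × 10^7 m³
Δh = ΔV / (S × A) = 1.97 × 10^7 m³ / (6.373 × 10^-4 × 8.094 × 10^8 m²) = 38.19 m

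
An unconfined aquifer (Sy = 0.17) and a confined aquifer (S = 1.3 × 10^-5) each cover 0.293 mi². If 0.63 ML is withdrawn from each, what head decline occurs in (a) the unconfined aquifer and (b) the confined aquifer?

Δh_u ≈ 0.00488 m; Δh_c ≈ 63.9 m

A = 0.293 mi² = 7.589 × 10^5 m²
ΔV = 0.63 ML = 630 m³
Unconfined: Δh_u = ΔV/(Sy·A) = 630/(0.17 × 7.589 × 10^5) = 0.004883 m
Confined: Δh_c = ΔV/(S·A) = 630/(1.3 × 10^-5 × 7.589 × 10^5) = 63.86 m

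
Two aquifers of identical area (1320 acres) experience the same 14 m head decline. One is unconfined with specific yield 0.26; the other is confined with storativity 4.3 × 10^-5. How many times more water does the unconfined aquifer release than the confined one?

ΔV_u / ΔV_c ≈ 6050

A = 1320 acres = 5.342 × 10^6 m²
Unconfined: ΔV_u = Sy × A × Δh = 0.26 × 5.342 × 10^6 × 14 = 1.944 × 10^7 m³
Confined: ΔV_c = S × A × Δh = 4.3 × 10^-5 × 5.342 × 10^6 × 14 = 3216 m³
Ratio = ΔV_u / ΔV_c = Sy / S = 0.26 / 4.3 × 10^-5 = 6047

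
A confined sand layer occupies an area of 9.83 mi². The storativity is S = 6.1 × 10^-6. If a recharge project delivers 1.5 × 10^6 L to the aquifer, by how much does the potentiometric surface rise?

Δh ≈ 9.66 m

A = 9.83 mi² = 2.546 × 10^7 m²
ΔV = 1.5 × 10^6 L = 1500 m³
Δh = ΔV / (S × A) = 1500 m³ / (6.1 × 10^-6 × 2.546 × 10^7 m²) = 9.659 m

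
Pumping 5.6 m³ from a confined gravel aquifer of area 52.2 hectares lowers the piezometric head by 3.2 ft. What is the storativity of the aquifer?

S ≈ 1.1 × 10^-5

A = 52.2 hectares = 5.22 × 10^5 m²
Δh = 3.2 ft = 0.9754 m
S = ΔV / (A × Δh) = 5.6 m³ / (5.22 × 10^5 m² × 0.9754 m) = 1.1 × 10^-5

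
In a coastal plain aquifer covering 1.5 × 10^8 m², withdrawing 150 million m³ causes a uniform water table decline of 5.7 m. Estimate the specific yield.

Sy ≈ 0.18

ΔV = 150 million m³ = 1.5 × 10^8 m³
Sy = ΔV / (A × Δh) = 1.5 × 10^8 m³ / (1.5 × 10^8 m² × 5.7 m) = 0.1754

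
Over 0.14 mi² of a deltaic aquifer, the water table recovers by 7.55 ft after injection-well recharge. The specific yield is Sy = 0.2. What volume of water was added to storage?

ΔV ≈ 1.67 × 10^5 m³

A = 0.14 mi² = 3.626 × 10^5 m²
Δh = 7.55 ft = 2.301 m
ΔV = Sy × A × Δh = 0.2 × 3.626 × 10^5 m² × 2.301 m = 1.669 × 10^5 m³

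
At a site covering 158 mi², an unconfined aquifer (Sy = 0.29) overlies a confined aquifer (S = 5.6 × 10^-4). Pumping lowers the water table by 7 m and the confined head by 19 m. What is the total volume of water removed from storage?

ΔV ≈ 8.35 × 10^8 m³

A = 158 mi² = 4.092 × 10^8 m²
Unconfined: ΔV_u = Sy × A × Δh_u = 0.29 × 4.092 × 10^8 × 7 = 8.307 × 10^8 m³
Confined: ΔV_c = S × A × Δh_c = 5.6 × 10^-4 × 4.092 × 10^8 × 19 = 4.354 × 10^6 m³
Total ΔV = 8.307 × 10^8 + 4.354 × 10^6 = 8.351 × 10^8 m³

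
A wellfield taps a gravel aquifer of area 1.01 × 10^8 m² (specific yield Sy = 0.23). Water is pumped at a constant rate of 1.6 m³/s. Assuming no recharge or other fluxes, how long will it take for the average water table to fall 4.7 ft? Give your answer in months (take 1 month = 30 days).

Δh = 4.7 ft = 1.433 m
ΔV = Sy × A × Δh = 0.23 × 1.01 × 10^8 × 1.433 = 3.328 × 10^7 m³
Q = 1.6 m³/s = 1.382 × 10^5 m³/d
t = ΔV / Q = 3.328 × 10^7 m³ / 1.382 × 10^5 m³/d = 240.7 d
t = 240.7 d ≈ 8.024 months

t ≈ 8.02 months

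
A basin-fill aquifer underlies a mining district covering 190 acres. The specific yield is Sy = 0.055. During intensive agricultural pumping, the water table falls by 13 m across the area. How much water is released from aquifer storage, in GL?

ΔV ≈ 0.55 GL

A = 190 acres = 7.689 × 10^5 m²
ΔV = Sy × A × Δh = 0.055 × 7.689 × 10^5 m² × 13 m = 5.498 × 10^5 m³
ΔV = 5.498 × 10^5 m³ = 0.5498 GL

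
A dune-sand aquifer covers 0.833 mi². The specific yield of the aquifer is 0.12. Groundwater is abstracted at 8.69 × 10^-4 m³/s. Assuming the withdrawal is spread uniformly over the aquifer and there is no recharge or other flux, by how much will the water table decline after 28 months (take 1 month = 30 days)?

A = 0.833 mi² = 2.157 × 10^6 m²
Q = 8.69 × 10^-4 m³/s = 75.08 m³/d
t = 28 months = 840 d
ΔV = Q × t = 75.08 m³/d × 840 d = 63070 m³
Δh = ΔV / (Sy × A) = 63070 / (0.12 × 2.157 × 10^6) = 0.2436 m

Δh ≈ 0.244 m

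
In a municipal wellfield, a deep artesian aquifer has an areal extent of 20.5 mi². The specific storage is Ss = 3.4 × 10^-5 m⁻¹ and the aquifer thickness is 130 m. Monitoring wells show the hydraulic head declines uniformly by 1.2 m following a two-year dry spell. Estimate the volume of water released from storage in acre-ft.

S = Ss × b = 3.4 × 10^-5 m⁻¹ × 130 m = 4.42 × 10^-3
A = 20.5 mi² = 5.309 × 10^7 m²
ΔV = S × A × Δh = 0.00442 × 5.309 × 10^7 m² × 1.2 m = 2.816 × 10^5 m³
ΔV = 2.816 × 10^5 m³ = 228.3 acre-ft

ΔV ≈ 228 acre-ft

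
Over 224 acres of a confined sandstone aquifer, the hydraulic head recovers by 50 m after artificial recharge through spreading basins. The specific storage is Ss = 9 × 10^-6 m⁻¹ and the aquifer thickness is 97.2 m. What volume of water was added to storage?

S = Ss × b = 9 × 10^-6 m⁻¹ × 97.2 m = 8.748 × 10^-4
A = 224 acres = 9.065 × 10^5 m²
ΔV = S × A × Δh = 8.748 × 10^-4 × 9.065 × 10^5 m² × 50 m = 39650 m³

ΔV ≈ 39700 m³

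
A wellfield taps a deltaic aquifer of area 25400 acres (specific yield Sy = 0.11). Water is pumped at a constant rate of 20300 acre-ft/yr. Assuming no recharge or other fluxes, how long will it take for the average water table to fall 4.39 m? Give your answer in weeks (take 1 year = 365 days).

t ≈ 103 weeks

A = 25400 acres = 1.028 × 10^8 m²
ΔV = Sy × A × Δh = 0.11 × 1.028 × 10^8 × 4.39 = 4.964 × 10^7 m³
Q = 20300 acre-ft/yr = 68600 m³/d
t = ΔV / Q = 4.964 × 10^7 m³ / 68600 m³/d = 723.6 d
t = 723.6 d ≈ 103.4 weeks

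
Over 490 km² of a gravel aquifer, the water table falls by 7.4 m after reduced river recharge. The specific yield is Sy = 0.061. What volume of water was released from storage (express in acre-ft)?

A = 490 km² = 4.9 × 10^8 m²
ΔV = Sy × A × Δh = 0.061 × 4.9 × 10^8 m² × 7.4 m = 2.212 × 10^8 m³
ΔV = 2.212 × 10^8 m³ = 1.793 × 10^5 acre-ft

ΔV ≈ 1.79 × 10^5 acre-ft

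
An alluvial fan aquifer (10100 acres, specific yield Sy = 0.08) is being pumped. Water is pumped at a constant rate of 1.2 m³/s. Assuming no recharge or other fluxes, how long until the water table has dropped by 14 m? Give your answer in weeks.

t ≈ 63.1 weeks

A = 10100 acres = 4.087 × 10^7 m²
ΔV = Sy × A × Δh = 0.08 × 4.087 × 10^7 × 14 = 4.578 × 10^7 m³
Q = 1.2 m³/s = 1.037 × 10^5 m³/d
t = ΔV / Q = 4.578 × 10^7 m³ / 1.037 × 10^5 m³/d = 441.5 d
t = 441.5 d ≈ 63.08 weeks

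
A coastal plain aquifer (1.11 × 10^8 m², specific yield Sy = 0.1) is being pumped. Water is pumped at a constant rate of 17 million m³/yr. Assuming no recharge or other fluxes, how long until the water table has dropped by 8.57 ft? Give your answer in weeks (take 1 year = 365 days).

Δh = 8.57 ft = 2.612 m
ΔV = Sy × A × Δh = 0.1 × 1.11 × 10^8 × 2.612 = 2.899 × 10^7 m³
Q = 17 million m³/yr = 46580 m³/d
t = ΔV / Q = 2.899 × 10^7 m³ / 46580 m³/d = 622.5 d
t = 622.5 d ≈ 88.93 weeks

t ≈ 88.9 weeks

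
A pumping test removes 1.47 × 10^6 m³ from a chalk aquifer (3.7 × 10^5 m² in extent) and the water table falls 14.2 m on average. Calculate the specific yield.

Sy = ΔV / (A × Δh) = 1.47 × 10^6 m³ / (3.7 × 10^5 m² × 14.2 m) = 0.2798

Sy ≈ 0.28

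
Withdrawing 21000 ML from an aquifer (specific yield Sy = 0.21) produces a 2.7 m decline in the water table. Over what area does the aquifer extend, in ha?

A ≈ 3700 ha

ΔV = 21000 ML = 2.1 × 10^7 m³
A = ΔV / (Sy × Δh) = 2.1 × 10^7 / (0.21 × 2.7) = 3.704 × 10^7 m²
A = 3.704 × 10^7 m² = 3704 ha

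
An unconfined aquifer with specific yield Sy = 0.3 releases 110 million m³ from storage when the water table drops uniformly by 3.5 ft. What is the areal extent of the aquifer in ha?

A ≈ 34400 ha

Δh = 3.5 ft = 1.067 m
ΔV = 110 million m³ = 1.1 × 10^8 m³
A = ΔV / (Sy × Δh) = 1.1 × 10^8 / (0.3 × 1.067) = 3.437 × 10^8 m²
A = 3.437 × 10^8 m² = 34370 ha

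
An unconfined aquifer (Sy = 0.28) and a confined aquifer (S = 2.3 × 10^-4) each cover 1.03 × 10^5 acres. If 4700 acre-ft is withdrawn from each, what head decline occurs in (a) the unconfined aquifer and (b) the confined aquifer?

Δh_u ≈ 0.0497 m; Δh_c ≈ 60.5 m

A = 1.03 × 10^5 acres = 4.168 × 10^8 m²
ΔV = 4700 acre-ft = 5.797 × 10^6 m³
Unconfined: Δh_u = ΔV/(Sy·A) = 5.797 × 10^6/(0.28 × 4.168 × 10^8) = 0.04967 m
Confined: Δh_c = ΔV/(S·A) = 5.797 × 10^6/(2.3 × 10^-4 × 4.168 × 10^8) = 60.47 m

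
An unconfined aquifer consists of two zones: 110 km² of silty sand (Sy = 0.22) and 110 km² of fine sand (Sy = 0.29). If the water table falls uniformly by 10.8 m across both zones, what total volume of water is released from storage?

ΔV ≈ 6.06 × 10^8 m³

A₁ = 110 km² = 1.1 × 10^8 m²; A₂ = 110 km² = 1.1 × 10^8 m²
ΔV₁ = 0.22 × 1.1 × 10^8 × 10.8 = 2.614 × 10^8 m³
ΔV₂ = 0.29 × 1.1 × 10^8 × 10.8 = 3.445 × 10^8 m³
ΔV = ΔV₁ + ΔV₂ = 6.059 × 10^8 m³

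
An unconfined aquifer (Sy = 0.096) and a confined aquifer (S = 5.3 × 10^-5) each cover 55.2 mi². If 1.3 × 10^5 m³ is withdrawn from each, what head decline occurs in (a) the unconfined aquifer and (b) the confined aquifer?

A = 55.2 mi² = 1.43 × 10^8 m²
Unconfined: Δh_u = ΔV/(Sy·A) = 1.3 × 10^5/(0.096 × 1.43 × 10^8) = 0.009472 m
Confined: Δh_c = ΔV/(S·A) = 1.3 × 10^5/(5.3 × 10^-5 × 1.43 × 10^8) = 17.16 m

Δh_u ≈ 0.00947 m; Δh_c ≈ 17.2 m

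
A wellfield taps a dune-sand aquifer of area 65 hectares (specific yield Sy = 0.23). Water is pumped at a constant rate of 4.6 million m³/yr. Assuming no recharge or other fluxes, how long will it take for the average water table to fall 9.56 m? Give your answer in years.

A = 65 hectares = 6.5 × 10^5 m²
ΔV = Sy × A × Δh = 0.23 × 6.5 × 10^5 × 9.56 = 1.429 × 10^6 m³
Q = 4.6 million m³/yr = 12600 m³/d
t = ΔV / Q = 1.429 × 10^6 m³ / 12600 m³/d = 113.4 d
t = 113.4 d ≈ 0.3107 years

t ≈ 0.311 years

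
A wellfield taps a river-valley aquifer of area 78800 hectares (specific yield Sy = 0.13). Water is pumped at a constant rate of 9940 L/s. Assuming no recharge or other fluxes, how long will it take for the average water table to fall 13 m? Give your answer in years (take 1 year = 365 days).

t ≈ 4.25 years

A = 78800 hectares = 7.88 × 10^8 m²
ΔV = Sy × A × Δh = 0.13 × 7.88 × 10^8 × 13 = 1.332 × 10^9 m³
Q = 9940 L/s = 8.588 × 10^5 m³/d
t = ΔV / Q = 1.332 × 10^9 m³ / 8.588 × 10^5 m³/d = 1551 d
t = 1551 d ≈ 4.248 years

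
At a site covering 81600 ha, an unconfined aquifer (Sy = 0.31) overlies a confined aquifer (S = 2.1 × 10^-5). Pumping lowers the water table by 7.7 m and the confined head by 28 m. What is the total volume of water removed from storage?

A = 81600 ha = 8.16 × 10^8 m²
Unconfined: ΔV_u = Sy × A × Δh_u = 0.31 × 8.16 × 10^8 × 7.7 = 1.948 × 10^9 m³
Confined: ΔV_c = S × A × Δh_c = 2.1 × 10^-5 × 8.16 × 10^8 × 28 = 4.798 × 10^5 m³
Total ΔV = 1.948 × 10^9 + 4.798 × 10^5 = 1.948 × 10^9 m³

ΔV ≈ 1.95 × 10^9 m³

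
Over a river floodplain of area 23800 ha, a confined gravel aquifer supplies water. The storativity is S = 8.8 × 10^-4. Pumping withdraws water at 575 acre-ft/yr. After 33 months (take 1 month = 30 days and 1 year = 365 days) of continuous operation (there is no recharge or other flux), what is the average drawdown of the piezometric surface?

Δh ≈ 9.19 m

A = 23800 ha = 2.38 × 10^8 m²
Q = 575 acre-ft/yr = 1943 m³/d
t = 33 months = 990 d
ΔV = Q × t = 1943 m³/d × 990 d = 1.924 × 10^6 m³
Δh = ΔV / (S × A) = 1.924 × 10^6 / (8.8 × 10^-4 × 2.38 × 10^8) = 9.185 m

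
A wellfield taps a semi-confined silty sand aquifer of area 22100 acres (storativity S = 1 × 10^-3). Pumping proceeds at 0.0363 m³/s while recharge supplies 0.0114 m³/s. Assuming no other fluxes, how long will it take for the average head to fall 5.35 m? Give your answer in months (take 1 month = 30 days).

t ≈ 7.41 months

A = 22100 acres = 8.944 × 10^7 m²
ΔV = S × A × Δh = 0.001 × 8.944 × 10^7 × 5.35 = 4.785 × 10^5 m³
Net withdrawal = 0.0363 − 0.0114 = 0.0249 m³/s = 2151 m³/d
t = ΔV / Q = 4.785 × 10^5 m³ / 2151 m³/d = 222.4 d
t = 222.4 d ≈ 7.414 months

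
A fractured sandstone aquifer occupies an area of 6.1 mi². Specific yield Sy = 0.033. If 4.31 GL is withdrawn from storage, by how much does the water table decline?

Δh ≈ 8.27 m

A = 6.1 mi² = 1.58 × 10^7 m²
ΔV = 4.31 GL = 4.31 × 10^6 m³
Δh = ΔV / (Sy × A) = 4.31 × 10^6 m³ / (0.033 × 1.58 × 10^7 m²) = 8.267 m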